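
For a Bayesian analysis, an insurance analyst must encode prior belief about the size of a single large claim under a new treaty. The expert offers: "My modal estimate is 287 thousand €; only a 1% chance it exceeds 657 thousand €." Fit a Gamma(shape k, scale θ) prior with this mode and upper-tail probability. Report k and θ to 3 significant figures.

Gamma(k,θ) with k>1 has mode (k−1)θ, so θ = 287/(k−1).
Need P(X < 657) = 0.99 with θ tied to k this way. Start at k = 2, θ = 287: P(X<657) ≈ 0.667.
Too low — raise k to concentrate. Iterating converges to k ≈ 7.97.
Then θ = 287/(7.97−1) ≈ 41.2.

k ≈ 7.97, θ ≈ 41.2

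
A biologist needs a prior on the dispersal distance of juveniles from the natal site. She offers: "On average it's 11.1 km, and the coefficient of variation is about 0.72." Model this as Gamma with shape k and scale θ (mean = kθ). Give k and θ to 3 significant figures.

For Gamma(k, scale θ): mean = kθ, variance = kθ², so CV = 1/√k.
CV = 0.72, hence k = 1/CV² = 1.93.
Then θ = mean/k = 11.1/1.93 = 5.75.

k ≈ 1.93, θ ≈ 5.75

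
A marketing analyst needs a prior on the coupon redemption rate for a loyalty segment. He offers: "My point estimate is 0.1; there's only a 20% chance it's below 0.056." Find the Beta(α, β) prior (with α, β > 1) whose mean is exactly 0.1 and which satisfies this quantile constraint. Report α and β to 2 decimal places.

With mean 0.1 fixed, write α = 0.1s, β = 0.9s where s = α+β.
Need P(θ < 0.056) = 0.2 under Beta(0.1s, 0.9s). Normal approximation: (q−m)/√(m(1−m)/s) ≈ z_{0.2} = -0.842, so s ≈ 0.1·0.9·(-0.842)²/(0.056−0.1)² = 32.9.
At s = 32.9: P(θ<0.056) ≈ 0.204. Adjusting to match 0.2 gives s ≈ 33.83.
So α = 0.1·33.83 ≈ 3.38, β = 0.9·33.83 ≈ 30.45.

α ≈ 3.38, β ≈ 30.45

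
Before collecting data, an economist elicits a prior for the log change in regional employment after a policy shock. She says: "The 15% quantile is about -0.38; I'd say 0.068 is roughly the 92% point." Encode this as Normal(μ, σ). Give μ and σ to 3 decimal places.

The p-quantile of Normal(μ,σ) is μ + z_p·σ, with z_{0.15} = -1.036 and z_{0.92} = 1.405.
Eliminate σ: μ = (z₂·x₁ − z₁·x₂)/(z₂ − z₁) = (1.405·-0.38 − (-1.036)·0.068)/2.442 = -0.190.
Then σ = (x₂ − x₁)/(z₂ − z₁) = (0.068 − -0.38)/2.442 = 0.183.

μ = -0.190, σ = 0.183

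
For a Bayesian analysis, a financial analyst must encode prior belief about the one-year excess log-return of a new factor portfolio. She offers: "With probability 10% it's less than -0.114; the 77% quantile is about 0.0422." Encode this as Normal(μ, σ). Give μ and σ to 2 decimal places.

For Normal(μ,σ), the p-quantile is μ + z_p·σ. Here z_{0.1} = -1.282, z_{0.77} = 0.7388.
So -0.114 = μ − 1.282σ and 0.0422 = μ + 0.7388σ.
Subtracting: σ = (0.0422 − -0.114)/(0.7388 − (-1.282)) = 0.08.
Then μ = -0.114 − (-1.282)·0.08 = -0.01.

μ = -0.01, σ = 0.08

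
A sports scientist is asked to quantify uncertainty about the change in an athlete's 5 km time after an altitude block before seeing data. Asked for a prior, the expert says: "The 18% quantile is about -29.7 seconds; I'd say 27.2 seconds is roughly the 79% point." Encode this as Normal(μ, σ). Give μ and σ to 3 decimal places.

μ = 0.550, σ = 33.047

For Normal(μ,σ), the p-quantile is μ + z_p·σ. Here z_{0.18} = -0.9154, z_{0.79} = 0.8064.
So -29.7 = μ − 0.9154σ and 27.2 = μ + 0.8064σ.
Subtracting: σ = (27.2 − -29.7)/(0.8064 − (-0.9154)) = 33.047.
Then μ = -29.7 − (-0.9154)·33.047 = 0.550.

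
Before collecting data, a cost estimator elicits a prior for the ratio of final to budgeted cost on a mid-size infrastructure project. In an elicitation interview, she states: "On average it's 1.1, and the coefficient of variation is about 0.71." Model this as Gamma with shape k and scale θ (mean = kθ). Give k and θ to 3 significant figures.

k ≈ 1.98, θ ≈ 0.555

For Gamma(k, scale θ): mean = kθ, variance = kθ², so CV = 1/√k.
CV = 0.71, hence k = 1/CV² = 1.98.
Then θ = mean/k = 1.1/1.98 = 0.555.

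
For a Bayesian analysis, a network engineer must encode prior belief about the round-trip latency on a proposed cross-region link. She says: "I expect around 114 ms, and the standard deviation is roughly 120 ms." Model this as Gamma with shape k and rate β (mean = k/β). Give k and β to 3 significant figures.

k ≈ 0.902, β ≈ 0.00792

For Gamma(k, rate β): mean = k/β, variance = k/β², so CV = 1/√k.
CV = SD/mean = 120/114 = 1.053, hence k = 1/CV² = 0.902.
Then β = k/mean = 0.902/114 = 0.00792.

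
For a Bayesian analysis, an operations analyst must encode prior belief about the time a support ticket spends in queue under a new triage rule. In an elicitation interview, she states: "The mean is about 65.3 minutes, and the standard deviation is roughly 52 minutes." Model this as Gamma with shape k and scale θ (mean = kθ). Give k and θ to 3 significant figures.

For Gamma(k, scale θ): mean = kθ, variance = kθ², so CV = 1/√k.
CV = SD/mean = 52/65.3 = 0.7963, hence k = 1/CV² = 1.58.
Then θ = mean/k = 65.3/1.58 = 41.4.

k ≈ 1.58, θ ≈ 41.4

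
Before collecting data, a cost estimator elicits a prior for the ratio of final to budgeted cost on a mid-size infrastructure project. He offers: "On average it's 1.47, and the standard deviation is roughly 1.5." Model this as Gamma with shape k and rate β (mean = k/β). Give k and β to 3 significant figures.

For Gamma(k, rate β): mean = k/β, variance = k/β², so CV = 1/√k.
CV = SD/mean = 1.5/1.47 = 1.02, hence k = 1/CV² = 0.96.
Then β = k/mean = 0.96/1.47 = 0.653.

k ≈ 0.96, β ≈ 0.653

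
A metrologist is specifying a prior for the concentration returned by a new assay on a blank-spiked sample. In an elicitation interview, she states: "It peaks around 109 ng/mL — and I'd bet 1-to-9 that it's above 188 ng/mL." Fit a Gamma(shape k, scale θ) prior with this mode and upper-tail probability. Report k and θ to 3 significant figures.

k ≈ 7.38, θ ≈ 17.1

Gamma(k,θ) with k>1 has mode (k−1)θ, so θ = 109/(k−1).
Need P(X < 188) = 0.9 with θ tied to k this way. Start at k = 2, θ = 109: P(X<188) ≈ 0.514.
Too low — raise k to concentrate. Iterating converges to k ≈ 7.38.
Then θ = 109/(7.38−1) ≈ 17.1.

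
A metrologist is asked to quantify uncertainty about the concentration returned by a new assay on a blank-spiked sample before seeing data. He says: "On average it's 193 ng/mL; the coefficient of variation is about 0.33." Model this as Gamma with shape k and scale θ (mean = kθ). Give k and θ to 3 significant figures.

For Gamma(k, scale θ): mean = kθ, variance = kθ², so CV = 1/√k.
CV = 0.33, hence k = 1/CV² = 9.18.
Then θ = mean/k = 193/9.18 = 21.

k ≈ 9.18, θ ≈ 21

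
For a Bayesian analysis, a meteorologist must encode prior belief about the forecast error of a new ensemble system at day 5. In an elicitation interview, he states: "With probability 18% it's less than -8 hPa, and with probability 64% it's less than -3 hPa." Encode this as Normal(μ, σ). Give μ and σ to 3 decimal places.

For Normal(μ,σ), the p-quantile is μ + z_p·σ. Here z_{0.18} = -0.9154, z_{0.64} = 0.3585.
So -8 = μ − 0.9154σ and -3 = μ + 0.3585σ.
Subtracting: σ = (-3 − -8)/(0.3585 − (-0.9154)) = 3.925.
Then μ = -8 − (-0.9154)·3.925 = -4.407.

μ = -4.407, σ = 3.925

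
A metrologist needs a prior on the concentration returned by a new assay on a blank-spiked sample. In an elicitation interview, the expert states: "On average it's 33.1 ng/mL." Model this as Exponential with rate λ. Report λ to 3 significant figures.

λ ≈ 0.0302

Exponential mean = 1/λ, so λ = 1/33.1 = 0.0302.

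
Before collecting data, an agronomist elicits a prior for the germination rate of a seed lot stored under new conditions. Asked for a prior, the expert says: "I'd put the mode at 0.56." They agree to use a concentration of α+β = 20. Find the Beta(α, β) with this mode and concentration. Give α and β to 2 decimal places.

α = 11.08, β = 8.92

For α,β > 1 the Beta mode is (α−1)/(α+β−2). With α+β = 20, the mode is (α−1)/18.
Set (α−1)/18 = 0.56 → α = 1 + 0.56·18 = 11.08.
β = 20 − α = 8.92.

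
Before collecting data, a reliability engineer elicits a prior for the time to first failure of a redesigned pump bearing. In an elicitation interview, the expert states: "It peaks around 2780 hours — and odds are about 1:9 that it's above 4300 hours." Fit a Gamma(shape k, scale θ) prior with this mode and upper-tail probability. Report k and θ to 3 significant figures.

Gamma(k,θ) with k>1 has mode (k−1)θ, so θ = 2780/(k−1).
Need P(X < 4300) = 0.9 with θ tied to k this way. Start at k = 2, θ = 2780: P(X<4300) ≈ 0.458.
Too low — raise k to concentrate. Iterating converges to k ≈ 10.8.
Then θ = 2780/(10.8−1) ≈ 283.

k ≈ 10.8, θ ≈ 283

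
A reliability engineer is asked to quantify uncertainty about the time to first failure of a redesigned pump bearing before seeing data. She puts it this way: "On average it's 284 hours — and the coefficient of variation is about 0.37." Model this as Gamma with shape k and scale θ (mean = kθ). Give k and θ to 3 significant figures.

For Gamma(k, scale θ): mean = kθ, variance = kθ², so CV = 1/√k.
CV = 0.37, hence k = 1/CV² = 7.3.
Then θ = mean/k = 284/7.3 = 38.9.

k ≈ 7.3, θ ≈ 38.9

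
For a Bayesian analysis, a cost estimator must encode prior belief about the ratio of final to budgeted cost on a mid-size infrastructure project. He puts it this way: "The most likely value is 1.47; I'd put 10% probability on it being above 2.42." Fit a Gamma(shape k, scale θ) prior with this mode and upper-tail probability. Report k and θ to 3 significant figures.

Gamma(k,θ) with k>1 has mode (k−1)θ, so θ = 1.47/(k−1).
Need P(X < 2.42) = 0.9 with θ tied to k this way. Start at k = 2, θ = 1.47: P(X<2.42) ≈ 0.490.
Too low — raise k to concentrate. Iterating converges to k ≈ 8.59.
Then θ = 1.47/(8.59−1) ≈ 0.194.

k ≈ 8.59, θ ≈ 0.194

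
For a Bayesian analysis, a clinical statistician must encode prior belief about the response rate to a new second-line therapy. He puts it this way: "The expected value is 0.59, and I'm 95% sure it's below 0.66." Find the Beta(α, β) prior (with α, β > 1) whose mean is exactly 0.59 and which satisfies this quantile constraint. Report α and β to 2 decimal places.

With mean 0.59 fixed, write α = 0.59s, β = 0.41s where s = α+β.
Need P(θ < 0.66) = 0.95 under Beta(0.59s, 0.41s). Normal approximation: (q−m)/√(m(1−m)/s) ≈ z_{0.95} = 1.64, so s ≈ 0.59·0.41·(1.64)²/(0.66−0.59)² = 133.6.
At s = 133.6: P(θ<0.66) ≈ 0.952. Adjusting to match 0.95 gives s ≈ 129.70.
So α = 0.59·129.70 ≈ 76.52, β = 0.41·129.70 ≈ 53.18.

α ≈ 76.52, β ≈ 53.18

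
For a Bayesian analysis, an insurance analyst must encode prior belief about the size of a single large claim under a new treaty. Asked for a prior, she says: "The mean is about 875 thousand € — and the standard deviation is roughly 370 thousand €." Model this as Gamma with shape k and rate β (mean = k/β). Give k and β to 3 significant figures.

For Gamma(k, rate β): mean = k/β, variance = k/β², so CV = 1/√k.
CV = SD/mean = 370/875 = 0.4229, hence k = 1/CV² = 5.59.
Then β = k/mean = 5.59/875 = 0.00639.

k ≈ 5.59, β ≈ 0.00639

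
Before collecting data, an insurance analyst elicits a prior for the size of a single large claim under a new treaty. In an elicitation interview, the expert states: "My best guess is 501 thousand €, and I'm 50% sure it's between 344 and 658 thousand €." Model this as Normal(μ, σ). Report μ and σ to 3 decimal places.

μ = 501.000, σ = 232.769

A symmetric 50% interval runs μ ± z·σ with z = 0.6745.
Half-width = 157, so σ = 157/0.6745 = 232.769.
μ is the stated best guess, 501.000.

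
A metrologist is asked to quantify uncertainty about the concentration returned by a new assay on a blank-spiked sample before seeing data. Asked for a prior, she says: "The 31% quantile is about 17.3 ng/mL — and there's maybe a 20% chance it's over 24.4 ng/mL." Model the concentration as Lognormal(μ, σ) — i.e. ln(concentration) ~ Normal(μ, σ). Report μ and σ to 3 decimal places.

If T ~ Lognormal(μ,σ) then ln T ~ Normal(μ,σ), so the p-quantile of ln T is μ + z_p·σ.
ln(17.3) = 2.851 and ln(24.4) = 3.195; z_{0.31} = -0.4959, z_{0.8} = 0.8416.
σ = (3.195 − 2.851)/(0.8416 − (-0.4959)) = 0.257.
μ = 2.851 − (-0.4959)·0.257 = 2.978.

μ ≈ 2.978, σ ≈ 0.257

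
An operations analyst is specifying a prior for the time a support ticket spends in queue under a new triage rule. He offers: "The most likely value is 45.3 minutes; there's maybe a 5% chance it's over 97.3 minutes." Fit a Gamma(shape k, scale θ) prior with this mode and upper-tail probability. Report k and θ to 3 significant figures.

k ≈ 5.72, θ ≈ 9.6

Gamma(k,θ) with k>1 has mode (k−1)θ, so θ = 45.3/(k−1).
Need P(X < 97.3) = 0.95 with θ tied to k this way. Start at k = 2, θ = 45.3: P(X<97.3) ≈ 0.633.
Too low — raise k to concentrate. Iterating converges to k ≈ 5.72.
Then θ = 45.3/(5.72−1) ≈ 9.6.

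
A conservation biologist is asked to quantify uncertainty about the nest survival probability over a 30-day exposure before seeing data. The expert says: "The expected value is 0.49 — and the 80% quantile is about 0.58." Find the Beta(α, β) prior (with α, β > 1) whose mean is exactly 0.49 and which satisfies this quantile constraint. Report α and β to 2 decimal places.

α ≈ 10.75, β ≈ 11.19

With mean 0.49 fixed, write α = 0.49s, β = 0.51s where s = α+β.
Need P(θ < 0.58) = 0.8 under Beta(0.49s, 0.51s). Normal approximation: (q−m)/√(m(1−m)/s) ≈ z_{0.8} = 0.842, so s ≈ 0.49·0.51·(0.842)²/(0.58−0.49)² = 21.9.
At s = 21.9: P(θ<0.58) ≈ 0.799. Adjusting to match 0.8 gives s ≈ 21.95.
So α = 0.49·21.95 ≈ 10.75, β = 0.51·21.95 ≈ 11.19.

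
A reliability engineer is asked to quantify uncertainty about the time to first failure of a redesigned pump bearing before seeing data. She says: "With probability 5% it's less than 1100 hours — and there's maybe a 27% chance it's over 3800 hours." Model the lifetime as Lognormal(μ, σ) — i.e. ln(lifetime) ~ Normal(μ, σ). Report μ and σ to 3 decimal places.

μ ≈ 7.906, σ ≈ 0.549

If T ~ Lognormal(μ,σ) then ln T ~ Normal(μ,σ), so the p-quantile of ln T is μ + z_p·σ.
ln(1100) = 7.003 and ln(3800) = 8.243; z_{0.05} = -1.645, z_{0.73} = 0.6128.
σ = (8.243 − 7.003)/(0.6128 − (-1.645)) = 0.549.
μ = 7.003 − (-1.645)·0.549 = 7.906.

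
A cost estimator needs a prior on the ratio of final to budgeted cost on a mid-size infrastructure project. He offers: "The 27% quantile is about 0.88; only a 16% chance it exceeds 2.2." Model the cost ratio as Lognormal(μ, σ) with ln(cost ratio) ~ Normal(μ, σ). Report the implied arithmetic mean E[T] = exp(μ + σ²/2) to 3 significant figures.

E[T] ≈ 1.47

If T ~ Lognormal(μ,σ) then ln T ~ Normal(μ,σ), so the p-quantile of ln T is μ + z_p·σ.
ln(0.88) = -0.1278 and ln(2.2) = 0.7885; z_{0.27} = -0.6128, z_{0.84} = 0.9945.
σ = (0.7885 − -0.1278)/(0.9945 − (-0.6128)) = 0.570.
μ = -0.1278 − (-0.6128)·0.570 = 0.222.
E[T] = exp(μ + σ²/2) = exp(0.222 + 0.1625) = 1.47.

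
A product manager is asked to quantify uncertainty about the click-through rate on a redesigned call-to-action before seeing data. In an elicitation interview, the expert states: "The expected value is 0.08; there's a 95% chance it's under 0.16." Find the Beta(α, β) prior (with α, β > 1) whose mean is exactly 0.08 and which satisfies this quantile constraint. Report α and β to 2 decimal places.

With mean 0.08 fixed, write α = 0.08s, β = 0.92s where s = α+β.
Need P(θ < 0.16) = 0.95 under Beta(0.08s, 0.92s). Normal approximation: (q−m)/√(m(1−m)/s) ≈ z_{0.95} = 1.64, so s ≈ 0.08·0.92·(1.64)²/(0.16−0.08)² = 31.1.
At s = 31.1: P(θ<0.16) ≈ 0.932. Adjusting to match 0.95 gives s ≈ 39.79.
So α = 0.08·39.79 ≈ 3.18, β = 0.92·39.79 ≈ 36.61.

α ≈ 3.18, β ≈ 36.61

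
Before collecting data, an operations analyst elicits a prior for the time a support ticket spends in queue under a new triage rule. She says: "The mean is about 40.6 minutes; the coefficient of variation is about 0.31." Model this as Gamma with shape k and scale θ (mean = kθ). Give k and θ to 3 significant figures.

For Gamma(k, scale θ): mean = kθ, variance = kθ², so CV = 1/√k.
CV = 0.31, hence k = 1/CV² = 10.4.
Then θ = mean/k = 40.6/10.4 = 3.9.

k ≈ 10.4, θ ≈ 3.9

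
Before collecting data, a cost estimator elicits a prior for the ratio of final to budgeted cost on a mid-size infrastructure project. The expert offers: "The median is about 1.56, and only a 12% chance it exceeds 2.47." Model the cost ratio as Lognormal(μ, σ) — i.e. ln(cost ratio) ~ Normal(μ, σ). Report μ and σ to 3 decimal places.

If T ~ Lognormal(μ,σ) then ln T ~ Normal(μ,σ), so the p-quantile of ln T is μ + z_p·σ.
ln(1.56) = 0.4447 and ln(2.47) = 0.9042; z_{0.5} = 0, z_{0.88} = 1.175.
σ = (0.9042 − 0.4447)/(1.175 − (0)) = 0.391.
μ = 0.4447 − (0)·0.391 = 0.445.

μ ≈ 0.445, σ ≈ 0.391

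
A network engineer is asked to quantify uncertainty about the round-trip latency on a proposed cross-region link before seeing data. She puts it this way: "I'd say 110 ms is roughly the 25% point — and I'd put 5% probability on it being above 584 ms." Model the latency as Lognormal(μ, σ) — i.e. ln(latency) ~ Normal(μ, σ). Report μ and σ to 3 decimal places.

μ ≈ 5.186, σ ≈ 0.720

If T ~ Lognormal(μ,σ) then ln T ~ Normal(μ,σ), so the p-quantile of ln T is μ + z_p·σ.
ln(110) = 4.7 and ln(584) = 6.37; z_{0.25} = -0.6745, z_{0.95} = 1.645.
σ = (6.37 − 4.7)/(1.645 − (-0.6745)) = 0.720.
μ = 4.7 − (-0.6745)·0.720 = 5.186.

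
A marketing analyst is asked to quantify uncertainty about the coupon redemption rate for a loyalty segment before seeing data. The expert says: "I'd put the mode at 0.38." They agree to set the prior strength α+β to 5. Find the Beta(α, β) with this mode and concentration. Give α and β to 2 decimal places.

For α,β > 1 the Beta mode is (α−1)/(α+β−2). With α+β = 5, the mode is (α−1)/3.
Set (α−1)/3 = 0.38 → α = 1 + 0.38·3 = 2.14.
β = 5 − α = 2.86.

α = 2.14, β = 2.86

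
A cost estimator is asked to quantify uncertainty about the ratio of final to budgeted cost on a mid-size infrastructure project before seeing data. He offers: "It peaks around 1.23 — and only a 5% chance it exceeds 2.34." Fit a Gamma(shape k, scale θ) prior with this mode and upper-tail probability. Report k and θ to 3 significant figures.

Gamma(k,θ) with k>1 has mode (k−1)θ, so θ = 1.23/(k−1).
Need P(X < 2.34) = 0.95 with θ tied to k this way. Start at k = 2, θ = 1.23: P(X<2.34) ≈ 0.567.
Too low — raise k to concentrate. Iterating converges to k ≈ 7.72.
Then θ = 1.23/(7.72−1) ≈ 0.183.

k ≈ 7.72, θ ≈ 0.183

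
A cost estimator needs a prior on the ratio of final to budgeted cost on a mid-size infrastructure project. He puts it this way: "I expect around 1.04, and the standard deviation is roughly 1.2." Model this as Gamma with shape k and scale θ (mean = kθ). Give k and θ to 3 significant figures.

k ≈ 0.751, θ ≈ 1.38

For Gamma(k, scale θ): mean = kθ, variance = kθ², so CV = 1/√k.
CV = SD/mean = 1.2/1.04 = 1.154, hence k = 1/CV² = 0.751.
Then θ = mean/k = 1.04/0.751 = 1.38.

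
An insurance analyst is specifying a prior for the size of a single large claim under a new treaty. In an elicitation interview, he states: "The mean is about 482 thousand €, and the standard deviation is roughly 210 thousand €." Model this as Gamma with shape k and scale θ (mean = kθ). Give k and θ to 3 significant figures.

For Gamma(k, scale θ): mean = kθ, variance = kθ², so CV = 1/√k.
CV = SD/mean = 210/482 = 0.4357, hence k = 1/CV² = 5.27.
Then θ = mean/k = 482/5.27 = 91.5.

k ≈ 5.27, θ ≈ 91.5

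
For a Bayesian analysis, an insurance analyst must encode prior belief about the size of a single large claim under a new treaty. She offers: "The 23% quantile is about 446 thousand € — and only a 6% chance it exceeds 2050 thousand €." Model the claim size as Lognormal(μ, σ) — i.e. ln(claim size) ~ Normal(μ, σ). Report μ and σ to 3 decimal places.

μ ≈ 6.592, σ ≈ 0.665

If T ~ Lognormal(μ,σ) then ln T ~ Normal(μ,σ), so the p-quantile of ln T is μ + z_p·σ.
ln(446) = 6.1 and ln(2050) = 7.626; z_{0.23} = -0.7388, z_{0.94} = 1.555.
σ = (7.626 − 6.1)/(1.555 − (-0.7388)) = 0.665.
μ = 6.1 − (-0.7388)·0.665 = 6.592.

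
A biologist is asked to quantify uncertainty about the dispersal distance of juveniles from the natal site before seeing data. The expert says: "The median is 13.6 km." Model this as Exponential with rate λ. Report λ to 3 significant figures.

Exponential median = ln 2 / λ, so λ = ln 2 / 13.6 = 0.051.

λ ≈ 0.051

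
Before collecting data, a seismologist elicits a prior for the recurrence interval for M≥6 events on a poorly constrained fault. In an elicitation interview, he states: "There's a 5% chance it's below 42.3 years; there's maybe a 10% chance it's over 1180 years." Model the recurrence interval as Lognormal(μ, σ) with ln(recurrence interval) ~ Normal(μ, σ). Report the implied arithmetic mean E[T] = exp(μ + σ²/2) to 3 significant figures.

If T ~ Lognormal(μ,σ) then ln T ~ Normal(μ,σ), so the p-quantile of ln T is μ + z_p·σ.
ln(42.3) = 3.745 and ln(1180) = 7.073; z_{0.05} = -1.645, z_{0.9} = 1.282.
σ = (7.073 − 3.745)/(1.282 − (-1.645)) = 1.137.
μ = 3.745 − (-1.645)·1.137 = 5.616.
E[T] = exp(μ + σ²/2) = exp(5.616 + 0.6468) = 525 years.

E[T] ≈ 525 years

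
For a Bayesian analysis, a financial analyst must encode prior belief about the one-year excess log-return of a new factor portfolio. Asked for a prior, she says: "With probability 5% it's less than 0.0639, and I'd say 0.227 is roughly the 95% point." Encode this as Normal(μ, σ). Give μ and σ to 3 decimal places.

μ = 0.145, σ = 0.050

For Normal(μ,σ), the p-quantile is μ + z_p·σ. Here z_{0.05} = -1.645, z_{0.95} = 1.645.
So 0.0639 = μ − 1.645σ and 0.227 = μ + 1.645σ.
Subtracting: σ = (0.227 − 0.0639)/(1.645 − (-1.645)) = 0.050.
Then μ = 0.0639 − (-1.645)·0.050 = 0.145.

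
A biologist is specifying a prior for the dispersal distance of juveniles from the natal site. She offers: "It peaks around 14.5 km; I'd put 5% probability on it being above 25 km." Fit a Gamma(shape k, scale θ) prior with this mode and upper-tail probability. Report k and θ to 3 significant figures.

Gamma(k,θ) with k>1 has mode (k−1)θ, so θ = 14.5/(k−1).
Need P(X < 25) = 0.95 with θ tied to k this way. Start at k = 2, θ = 14.5: P(X<25) ≈ 0.514.
Too low — raise k to concentrate. Iterating converges to k ≈ 10.4.
Then θ = 14.5/(10.4−1) ≈ 1.54.

k ≈ 10.4, θ ≈ 1.54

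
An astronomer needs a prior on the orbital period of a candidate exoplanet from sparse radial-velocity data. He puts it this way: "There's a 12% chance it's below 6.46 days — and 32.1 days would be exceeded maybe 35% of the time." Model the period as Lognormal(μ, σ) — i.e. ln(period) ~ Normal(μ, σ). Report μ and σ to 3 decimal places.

μ ≈ 3.073, σ ≈ 1.028

If T ~ Lognormal(μ,σ) then ln T ~ Normal(μ,σ), so the p-quantile of ln T is μ + z_p·σ.
ln(6.46) = 1.866 and ln(32.1) = 3.469; z_{0.12} = -1.175, z_{0.65} = 0.3853.
σ = (3.469 − 1.866)/(0.3853 − (-1.175)) = 1.028.
μ = 1.866 − (-1.175)·1.028 = 3.073.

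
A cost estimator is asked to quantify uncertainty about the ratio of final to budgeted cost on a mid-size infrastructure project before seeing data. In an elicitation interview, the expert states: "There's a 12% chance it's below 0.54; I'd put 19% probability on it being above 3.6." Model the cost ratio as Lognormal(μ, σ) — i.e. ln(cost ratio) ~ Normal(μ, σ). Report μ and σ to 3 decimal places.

If T ~ Lognormal(μ,σ) then ln T ~ Normal(μ,σ), so the p-quantile of ln T is μ + z_p·σ.
ln(0.54) = -0.6162 and ln(3.6) = 1.281; z_{0.12} = -1.175, z_{0.81} = 0.8779.
σ = (1.281 − -0.6162)/(0.8779 − (-1.175)) = 0.924.
μ = -0.6162 − (-1.175)·0.924 = 0.470.

μ ≈ 0.470, σ ≈ 0.924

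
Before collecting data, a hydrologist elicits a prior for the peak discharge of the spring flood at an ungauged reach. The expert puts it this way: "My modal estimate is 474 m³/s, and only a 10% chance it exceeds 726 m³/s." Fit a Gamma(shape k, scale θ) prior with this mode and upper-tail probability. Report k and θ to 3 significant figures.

k ≈ 11.3, θ ≈ 46.2

Gamma(k,θ) with k>1 has mode (k−1)θ, so θ = 474/(k−1).
Need P(X < 726) = 0.9 with θ tied to k this way. Start at k = 2, θ = 474: P(X<726) ≈ 0.453.
Too low — raise k to concentrate. Iterating converges to k ≈ 11.3.
Then θ = 474/(11.3−1) ≈ 46.2.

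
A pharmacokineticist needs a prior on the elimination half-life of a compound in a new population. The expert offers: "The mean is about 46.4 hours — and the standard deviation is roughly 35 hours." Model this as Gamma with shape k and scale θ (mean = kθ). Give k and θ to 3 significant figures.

k ≈ 1.76, θ ≈ 26.4

For Gamma(k, scale θ): mean = kθ, variance = kθ², so CV = 1/√k.
CV = SD/mean = 35/46.4 = 0.7543, hence k = 1/CV² = 1.76.
Then θ = mean/k = 46.4/1.76 = 26.4.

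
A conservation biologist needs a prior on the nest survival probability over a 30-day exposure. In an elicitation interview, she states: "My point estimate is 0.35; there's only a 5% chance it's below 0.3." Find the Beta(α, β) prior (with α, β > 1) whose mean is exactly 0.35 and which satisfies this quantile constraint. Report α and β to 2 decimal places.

α ≈ 83.42, β ≈ 154.92

With mean 0.35 fixed, write α = 0.35s, β = 0.65s where s = α+β.
Need P(θ < 0.3) = 0.05 under Beta(0.35s, 0.65s). Normal approximation: (q−m)/√(m(1−m)/s) ≈ z_{0.05} = -1.64, so s ≈ 0.35·0.65·(-1.64)²/(0.3−0.35)² = 246.2.
At s = 246.2: P(θ<0.3) ≈ 0.047. Adjusting to match 0.05 gives s ≈ 238.34.
So α = 0.35·238.34 ≈ 83.42, β = 0.65·238.34 ≈ 154.92.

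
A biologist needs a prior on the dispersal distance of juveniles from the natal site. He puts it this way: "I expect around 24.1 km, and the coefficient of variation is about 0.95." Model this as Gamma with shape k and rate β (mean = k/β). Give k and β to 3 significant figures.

For Gamma(k, rate β): mean = k/β, variance = k/β², so CV = 1/√k.
CV = 0.95, hence k = 1/CV² = 1.11.
Then β = k/mean = 1.11/24.1 = 0.046.

k ≈ 1.11, β ≈ 0.046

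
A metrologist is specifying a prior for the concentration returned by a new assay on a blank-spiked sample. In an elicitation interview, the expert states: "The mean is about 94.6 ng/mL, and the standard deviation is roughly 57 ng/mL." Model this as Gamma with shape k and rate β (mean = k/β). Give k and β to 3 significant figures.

k ≈ 2.75, β ≈ 0.0291

For Gamma(k, rate β): mean = k/β, variance = k/β², so CV = 1/√k.
CV = SD/mean = 57/94.6 = 0.6025, hence k = 1/CV² = 2.75.
Then β = k/mean = 2.75/94.6 = 0.0291.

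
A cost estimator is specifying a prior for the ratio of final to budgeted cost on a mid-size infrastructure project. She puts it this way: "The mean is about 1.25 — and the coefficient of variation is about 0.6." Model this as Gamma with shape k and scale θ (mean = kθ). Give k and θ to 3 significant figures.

For Gamma(k, scale θ): mean = kθ, variance = kθ², so CV = 1/√k.
CV = 0.6, hence k = 1/CV² = 2.78.
Then θ = mean/k = 1.25/2.78 = 0.45.

k ≈ 2.78, θ ≈ 0.45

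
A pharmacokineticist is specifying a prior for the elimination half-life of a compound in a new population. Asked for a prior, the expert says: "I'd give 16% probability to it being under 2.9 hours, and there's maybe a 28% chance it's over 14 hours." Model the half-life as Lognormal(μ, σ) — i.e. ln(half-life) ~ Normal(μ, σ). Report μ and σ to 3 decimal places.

μ ≈ 2.057, σ ≈ 0.998

If T ~ Lognormal(μ,σ) then ln T ~ Normal(μ,σ), so the p-quantile of ln T is μ + z_p·σ.
ln(2.9) = 1.065 and ln(14) = 2.639; z_{0.16} = -0.9945, z_{0.72} = 0.5828.
σ = (2.639 − 1.065)/(0.5828 − (-0.9945)) = 0.998.
μ = 1.065 − (-0.9945)·0.998 = 2.057.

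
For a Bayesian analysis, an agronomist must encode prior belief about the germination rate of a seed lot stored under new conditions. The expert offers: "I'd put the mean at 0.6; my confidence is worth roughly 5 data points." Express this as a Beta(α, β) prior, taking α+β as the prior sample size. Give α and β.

Under the effective-sample-size interpretation, Beta(α, β) has prior mean α/(α+β) and prior sample size α+β.
So α+β = 5 and α/(α+β) = 0.6, giving α = 0.6·5 = 3 and β = 5 − 3 = 2.

α = 3, β = 2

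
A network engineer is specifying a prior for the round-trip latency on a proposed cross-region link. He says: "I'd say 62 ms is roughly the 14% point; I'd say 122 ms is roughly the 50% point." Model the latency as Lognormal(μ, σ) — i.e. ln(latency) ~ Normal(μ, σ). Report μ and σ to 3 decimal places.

μ ≈ 4.804, σ ≈ 0.627

If T ~ Lognormal(μ,σ) then ln T ~ Normal(μ,σ), so the p-quantile of ln T is μ + z_p·σ.
ln(62) = 4.127 and ln(122) = 4.804; z_{0.14} = -1.08, z_{0.5} = 0.
σ = (4.804 − 4.127)/(0 − (-1.08)) = 0.627.
μ = 4.127 − (-1.08)·0.627 = 4.804.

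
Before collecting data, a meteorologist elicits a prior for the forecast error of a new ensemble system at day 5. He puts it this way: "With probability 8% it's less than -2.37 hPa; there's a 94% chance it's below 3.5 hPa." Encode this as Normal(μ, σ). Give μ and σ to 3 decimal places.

μ = 0.417, σ = 1.983

For Normal(μ,σ), the p-quantile is μ + z_p·σ. Here z_{0.08} = -1.405, z_{0.94} = 1.555.
So -2.37 = μ − 1.405σ and 3.5 = μ + 1.555σ.
Subtracting: σ = (3.5 − -2.37)/(1.555 − (-1.405)) = 1.983.
Then μ = -2.37 − (-1.405)·1.983 = 0.417.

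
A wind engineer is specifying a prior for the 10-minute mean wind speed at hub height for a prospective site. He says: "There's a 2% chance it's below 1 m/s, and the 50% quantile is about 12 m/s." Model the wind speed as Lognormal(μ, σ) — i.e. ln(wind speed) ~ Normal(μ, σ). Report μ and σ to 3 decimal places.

μ ≈ 2.485, σ ≈ 1.210

If T ~ Lognormal(μ,σ) then ln T ~ Normal(μ,σ), so the p-quantile of ln T is μ + z_p·σ.
ln(1) = 0 and ln(12) = 2.485; z_{0.02} = -2.054, z_{0.5} = 0.
σ = (2.485 − 0)/(0 − (-2.054)) = 1.210.
μ = 0 − (-2.054)·1.210 = 2.485.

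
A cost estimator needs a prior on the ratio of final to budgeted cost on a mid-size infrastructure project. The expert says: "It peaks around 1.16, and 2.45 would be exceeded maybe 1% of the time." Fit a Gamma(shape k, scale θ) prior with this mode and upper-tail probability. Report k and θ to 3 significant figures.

k ≈ 9.69, θ ≈ 0.133

Gamma(k,θ) with k>1 has mode (k−1)θ, so θ = 1.16/(k−1).
Need P(X < 2.45) = 0.99 with θ tied to k this way. Start at k = 2, θ = 1.16: P(X<2.45) ≈ 0.623.
Too low — raise k to concentrate. Iterating converges to k ≈ 9.69.
Then θ = 1.16/(9.69−1) ≈ 0.133.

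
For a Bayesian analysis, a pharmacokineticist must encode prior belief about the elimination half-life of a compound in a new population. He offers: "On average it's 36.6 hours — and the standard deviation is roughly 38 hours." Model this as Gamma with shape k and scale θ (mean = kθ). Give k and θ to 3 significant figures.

For Gamma(k, scale θ): mean = kθ, variance = kθ², so CV = 1/√k.
CV = SD/mean = 38/36.6 = 1.038, hence k = 1/CV² = 0.928.
Then θ = mean/k = 36.6/0.928 = 39.5.

k ≈ 0.928, θ ≈ 39.5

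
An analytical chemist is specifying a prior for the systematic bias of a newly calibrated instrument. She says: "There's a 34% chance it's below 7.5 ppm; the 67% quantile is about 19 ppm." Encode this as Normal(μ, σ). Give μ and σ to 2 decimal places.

μ = 13.06, σ = 13.49

The p-quantile of Normal(μ,σ) is μ + z_p·σ, with z_{0.34} = -0.4125 and z_{0.67} = 0.4399.
Eliminate σ: μ = (z₂·x₁ − z₁·x₂)/(z₂ − z₁) = (0.4399·7.5 − (-0.4125)·19)/0.8524 = 13.06.
Then σ = (x₂ − x₁)/(z₂ − z₁) = (19 − 7.5)/0.8524 = 13.49.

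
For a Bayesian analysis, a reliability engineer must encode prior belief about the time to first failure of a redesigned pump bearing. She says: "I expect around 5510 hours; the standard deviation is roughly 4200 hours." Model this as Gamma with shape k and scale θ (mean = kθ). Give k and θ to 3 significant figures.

For Gamma(k, scale θ): mean = kθ, variance = kθ², so CV = 1/√k.
CV = SD/mean = 4200/5510 = 0.7623, hence k = 1/CV² = 1.72.
Then θ = mean/k = 5510/1.72 = 3200.

k ≈ 1.72, θ ≈ 3200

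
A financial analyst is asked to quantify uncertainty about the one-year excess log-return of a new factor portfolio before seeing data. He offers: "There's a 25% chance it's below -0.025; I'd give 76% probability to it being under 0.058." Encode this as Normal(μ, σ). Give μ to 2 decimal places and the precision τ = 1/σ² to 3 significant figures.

μ = 0.02, τ = 277

For Normal(μ,σ), the p-quantile is μ + z_p·σ. Here z_{0.25} = -0.6745, z_{0.76} = 0.7063.
So -0.025 = μ − 0.6745σ and 0.058 = μ + 0.7063σ.
Subtracting: σ = (0.058 − -0.025)/(0.7063 − (-0.6745)) = 0.06.
Then μ = -0.025 − (-0.6745)·0.06 = 0.02.
Precision τ = 1/σ² = 1/0.06011² = 277.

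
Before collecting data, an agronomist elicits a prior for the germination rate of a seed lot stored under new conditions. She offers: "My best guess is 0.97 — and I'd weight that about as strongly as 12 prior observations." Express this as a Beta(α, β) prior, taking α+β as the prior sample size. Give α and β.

α = 11.64, β = 0.36

Under the effective-sample-size interpretation, Beta(α, β) has prior mean α/(α+β) and prior sample size α+β.
So α+β = 12 and α/(α+β) = 0.97, giving α = 0.97·12 = 11.64 and β = 12 − 11.64 = 0.36.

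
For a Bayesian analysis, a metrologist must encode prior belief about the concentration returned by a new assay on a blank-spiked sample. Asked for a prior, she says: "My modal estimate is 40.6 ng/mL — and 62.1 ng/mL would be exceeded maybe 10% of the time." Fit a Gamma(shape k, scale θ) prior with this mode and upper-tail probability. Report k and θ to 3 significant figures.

Gamma(k,θ) with k>1 has mode (k−1)θ, so θ = 40.6/(k−1).
Need P(X < 62.1) = 0.9 with θ tied to k this way. Start at k = 2, θ = 40.6: P(X<62.1) ≈ 0.452.
Too low — raise k to concentrate. Iterating converges to k ≈ 11.3.
Then θ = 40.6/(11.3−1) ≈ 3.93.

k ≈ 11.3, θ ≈ 3.93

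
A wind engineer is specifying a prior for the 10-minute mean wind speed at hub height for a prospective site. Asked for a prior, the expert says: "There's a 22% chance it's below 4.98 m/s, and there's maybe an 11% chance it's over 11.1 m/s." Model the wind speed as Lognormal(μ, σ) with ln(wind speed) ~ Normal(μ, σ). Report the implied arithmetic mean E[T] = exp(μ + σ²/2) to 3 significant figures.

E[T] ≈ 7.36 m/s

If T ~ Lognormal(μ,σ) then ln T ~ Normal(μ,σ), so the p-quantile of ln T is μ + z_p·σ.
ln(4.98) = 1.605 and ln(11.1) = 2.407; z_{0.22} = -0.7722, z_{0.89} = 1.227.
σ = (2.407 − 1.605)/(1.227 − (-0.7722)) = 0.401.
μ = 1.605 − (-0.7722)·0.401 = 1.915.
E[T] = exp(μ + σ²/2) = exp(1.915 + 0.0804) = 7.36 m/s.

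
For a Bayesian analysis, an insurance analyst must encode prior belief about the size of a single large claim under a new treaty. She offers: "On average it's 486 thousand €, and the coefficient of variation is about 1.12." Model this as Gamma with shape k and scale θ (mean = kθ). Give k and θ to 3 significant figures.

k ≈ 0.797, θ ≈ 610

For Gamma(k, scale θ): mean = kθ, variance = kθ², so CV = 1/√k.
CV = 1.12, hence k = 1/CV² = 0.797.
Then θ = mean/k = 486/0.797 = 610.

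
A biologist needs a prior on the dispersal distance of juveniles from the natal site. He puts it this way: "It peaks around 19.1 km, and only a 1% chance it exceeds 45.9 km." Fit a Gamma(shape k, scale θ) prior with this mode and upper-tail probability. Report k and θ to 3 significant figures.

Gamma(k,θ) with k>1 has mode (k−1)θ, so θ = 19.1/(k−1).
Need P(X < 45.9) = 0.99 with θ tied to k this way. Start at k = 2, θ = 19.1: P(X<45.9) ≈ 0.692.
Too low — raise k to concentrate. Iterating converges to k ≈ 7.16.
Then θ = 19.1/(7.16−1) ≈ 3.1.

k ≈ 7.16, θ ≈ 3.1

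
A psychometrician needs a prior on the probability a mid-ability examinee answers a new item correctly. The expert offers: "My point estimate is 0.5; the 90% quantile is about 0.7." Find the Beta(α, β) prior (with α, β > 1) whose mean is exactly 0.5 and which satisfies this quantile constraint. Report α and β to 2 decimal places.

With mean 0.5 fixed, write α = 0.5s, β = 0.5s where s = α+β.
Need P(θ < 0.7) = 0.9 under Beta(0.5s, 0.5s). Normal approximation: (q−m)/√(m(1−m)/s) ≈ z_{0.9} = 1.28, so s ≈ 0.5·0.5·(1.28)²/(0.7−0.5)² = 10.3.
At s = 10.3: P(θ<0.7) ≈ 0.904. Adjusting to match 0.9 gives s ≈ 9.90.
So α = 0.5·9.90 ≈ 4.95, β = 0.5·9.90 ≈ 4.95.

α ≈ 4.95, β ≈ 4.95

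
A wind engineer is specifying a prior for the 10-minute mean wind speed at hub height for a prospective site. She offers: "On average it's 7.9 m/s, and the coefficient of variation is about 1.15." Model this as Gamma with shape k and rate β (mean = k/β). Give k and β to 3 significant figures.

For Gamma(k, rate β): mean = k/β, variance = k/β², so CV = 1/√k.
CV = 1.15, hence k = 1/CV² = 0.756.
Then β = k/mean = 0.756/7.9 = 0.0957.

k ≈ 0.756, β ≈ 0.0957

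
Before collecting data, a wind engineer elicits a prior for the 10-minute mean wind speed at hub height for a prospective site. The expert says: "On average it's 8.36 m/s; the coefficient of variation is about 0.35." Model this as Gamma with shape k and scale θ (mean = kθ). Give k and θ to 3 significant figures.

For Gamma(k, scale θ): mean = kθ, variance = kθ², so CV = 1/√k.
CV = 0.35, hence k = 1/CV² = 8.16.
Then θ = mean/k = 8.36/8.16 = 1.02.

k ≈ 8.16, θ ≈ 1.02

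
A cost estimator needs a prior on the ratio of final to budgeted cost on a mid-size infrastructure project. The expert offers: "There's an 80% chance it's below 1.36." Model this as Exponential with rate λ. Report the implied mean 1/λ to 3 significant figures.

P(T < 1.36) = 1 − e^(−λ·1.36) = 0.8, so λ = −ln(1−0.8)/1.36 = −ln(0.2)/1.36 = 1.18.
Mean = 1/λ = 0.845.

mean ≈ 0.845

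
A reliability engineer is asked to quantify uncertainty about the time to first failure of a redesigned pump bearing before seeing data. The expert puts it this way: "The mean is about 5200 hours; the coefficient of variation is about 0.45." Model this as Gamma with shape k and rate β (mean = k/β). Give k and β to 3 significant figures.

For Gamma(k, rate β): mean = k/β, variance = k/β², so CV = 1/√k.
CV = 0.45, hence k = 1/CV² = 4.94.
Then β = k/mean = 4.94/5200 = 0.00095.

k ≈ 4.94, β ≈ 0.00095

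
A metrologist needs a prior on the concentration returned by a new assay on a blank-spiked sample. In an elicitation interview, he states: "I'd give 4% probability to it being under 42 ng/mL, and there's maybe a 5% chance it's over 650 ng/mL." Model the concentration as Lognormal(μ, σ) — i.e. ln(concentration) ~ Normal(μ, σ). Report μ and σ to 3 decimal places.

If T ~ Lognormal(μ,σ) then ln T ~ Normal(μ,σ), so the p-quantile of ln T is μ + z_p·σ.
ln(42) = 3.738 and ln(650) = 6.477; z_{0.04} = -1.751, z_{0.95} = 1.645.
σ = (6.477 − 3.738)/(1.645 − (-1.751)) = 0.807.
μ = 3.738 − (-1.751)·0.807 = 5.150.

μ ≈ 5.150, σ ≈ 0.807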